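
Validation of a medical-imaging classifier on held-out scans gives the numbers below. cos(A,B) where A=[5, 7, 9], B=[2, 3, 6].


A·B = 5·2 + 7·3 + 9·6 = 85
‖A‖ = √155 = 12.4499, ‖B‖ = √49 = 7
cos = 85/(√155·√49) = 85/√7595 = 0.9753

0.9753


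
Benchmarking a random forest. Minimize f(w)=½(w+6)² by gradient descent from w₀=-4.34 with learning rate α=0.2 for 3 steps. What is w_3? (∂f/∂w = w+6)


step 1: grad = -4.34+6 = 1.66; w = -4.34 - 0.2·(1.66) = -4.672
step 2: grad = -4.672+6 = 1.328; w = -4.672 - 0.2·(1.328) = -4.9376
step 3: grad = -4.9376+6 = 1.0624; w = -4.9376 - 0.2·(1.0624) = -5.15008

-5.15008


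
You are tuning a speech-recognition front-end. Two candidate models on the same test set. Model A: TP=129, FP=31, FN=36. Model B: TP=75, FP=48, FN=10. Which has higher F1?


Model A: P=129/160=0.8063, R=129/165=0.7818, F1=2PR/(P+R)=2TP/(2TP+FP+FN)=258/325=0.7938
Model B: P=75/123=0.6098, R=75/85=0.8824, F1=2PR/(P+R)=2TP/(2TP+FP+FN)=150/208=0.7212
0.7938 > 0.7212 → Model A

Model A


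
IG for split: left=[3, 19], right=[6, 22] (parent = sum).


Parent = [9, 41], H_parent = 0.6801
H_left = 0.5746 (n=22), H_right = 0.7496 (n=28)
H_children = (22/50)·0.5746 + (28/50)·0.7496 = 0.6726
IG = 0.6801 - 0.6726 = 0.0075

0.0075


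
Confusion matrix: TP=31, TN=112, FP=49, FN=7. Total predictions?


Total = TP + TN + FP + FN
= 31 + 112 + 49 + 7
= 199
(Predicted positive: 80, predicted negative: 119)

199


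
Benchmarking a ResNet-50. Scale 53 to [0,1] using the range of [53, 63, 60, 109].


min=53, max=109
(53-53)/(109-53) = 0/56 = 0.0

0.0


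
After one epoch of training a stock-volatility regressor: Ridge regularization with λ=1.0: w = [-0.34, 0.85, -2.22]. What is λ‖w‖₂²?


‖w‖₂² = (-0.34)² + (0.85)² + (-2.22)²
     = 0.1156 + 0.7225 + 4.9284
     = 5.7665
λ·‖w‖₂² = 1.0·5.7665 = 5.7665

5.7665


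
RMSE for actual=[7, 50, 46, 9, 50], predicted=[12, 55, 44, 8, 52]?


MSE = 59/5 = 11.8
RMSE = √(59/5) = 3.4351

3.4351


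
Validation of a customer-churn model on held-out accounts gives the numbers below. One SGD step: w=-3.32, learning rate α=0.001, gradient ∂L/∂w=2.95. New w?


w_new = w - α·∇
= -3.32 - 0.001·2.95
= -3.32 - 0.00295
= -3.32295

-3.32295


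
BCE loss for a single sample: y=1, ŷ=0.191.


BCE = -[y·ln(p) + (1-y)·ln(1-p)]
= -1·ln(0.191) - 0
= -ln(0.191) = 1.6555

1.6555


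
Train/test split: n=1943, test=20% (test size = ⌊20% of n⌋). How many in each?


Test = ⌊1943·20/100⌋ = 388
Train = 1943 - 388 = 1555

Train: 1555, Test: 388


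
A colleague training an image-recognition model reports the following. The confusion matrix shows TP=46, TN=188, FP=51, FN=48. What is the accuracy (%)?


Accuracy = (TP+TN)/(TP+TN+FP+FN)
= (46+188)/(333)
= 234/333 = 70.27%

70.27%


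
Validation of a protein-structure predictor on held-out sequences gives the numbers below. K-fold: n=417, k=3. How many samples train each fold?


Fold size = 417/3 = 139
Training per fold = 417 - 139 = 278

278


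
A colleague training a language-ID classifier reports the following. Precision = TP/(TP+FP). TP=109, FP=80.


Precision = TP/(TP+FP)
= 109/(109+80)
= 109/189 = 57.67%

57.67%


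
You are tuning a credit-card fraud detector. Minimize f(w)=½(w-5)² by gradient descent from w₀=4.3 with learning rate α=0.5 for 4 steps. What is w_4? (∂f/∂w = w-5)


step 1: grad = 4.3-5 = -0.7; w = 4.3 - 0.5·(-0.7) = 4.65
step 2: grad = 4.65-5 = -0.35; w = 4.65 - 0.5·(-0.35) = 4.825
step 3: grad = 4.825-5 = -0.175; w = 4.825 - 0.5·(-0.175) = 4.9125
step 4: grad = 4.9125-5 = -0.0875; w = 4.9125 - 0.5·(-0.0875) = 4.95625

4.95625


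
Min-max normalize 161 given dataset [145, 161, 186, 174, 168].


min=145, max=186
(161-145)/(186-145) = 16/41 = 0.3902

0.3902


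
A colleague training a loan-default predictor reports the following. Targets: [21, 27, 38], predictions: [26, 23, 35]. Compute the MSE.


Squared errors: (21-26)²=25, (27-23)²=16, (38-35)²=9
Sum = 50
MSE = 50/3 = 50/3

50/3


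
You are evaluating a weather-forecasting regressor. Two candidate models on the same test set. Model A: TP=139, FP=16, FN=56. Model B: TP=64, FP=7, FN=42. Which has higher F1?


Model A: P=139/155=0.8968, R=139/195=0.7128, F1=2PR/(P+R)=2TP/(2TP+FP+FN)=278/350=0.7943
Model B: P=64/71=0.9014, R=64/106=0.6038, F1=2PR/(P+R)=2TP/(2TP+FP+FN)=128/177=0.7232
0.7943 > 0.7232 → Model A

Model A


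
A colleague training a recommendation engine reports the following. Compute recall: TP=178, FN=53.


Recall = TP/(TP+FN)
= 178/(178+53)
= 178/231 = 77.06%

77.06%


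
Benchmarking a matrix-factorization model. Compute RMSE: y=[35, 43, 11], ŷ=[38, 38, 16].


MSE = 59/3 = 19.6667
RMSE = √(59/3) = 4.4347

4.4347


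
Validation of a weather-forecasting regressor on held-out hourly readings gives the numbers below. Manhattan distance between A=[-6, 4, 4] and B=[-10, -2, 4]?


d = |-6+ 10| + |4+ 2| + |4-4|
  = 4 + 6 + 0
  = 10

10


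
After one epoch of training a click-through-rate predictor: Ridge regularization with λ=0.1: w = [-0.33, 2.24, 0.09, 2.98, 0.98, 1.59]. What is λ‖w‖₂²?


‖w‖₂² = (-0.33)² + (2.24)² + (0.09)² + (2.98)² + (0.98)² + (1.59)²
     = 0.1089 + 5.0176 + 0.0081 + 8.8804 + 0.9604 + 2.5281
     = 17.5035
λ·‖w‖₂² = 0.1·17.5035 = 1.75035

1.75035


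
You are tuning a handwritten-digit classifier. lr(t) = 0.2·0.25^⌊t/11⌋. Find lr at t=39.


n_drops = ⌊39/11⌋ = 3
lr = 0.2·0.25^3 = 0.2·0.015625 = 0.003125

0.003125


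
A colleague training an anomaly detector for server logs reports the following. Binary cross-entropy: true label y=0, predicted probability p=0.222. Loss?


BCE = -[y·ln(p) + (1-y)·ln(1-p)]
= -0 - 1·ln(1-0.222)
= -ln(0.778) = 0.251

0.251


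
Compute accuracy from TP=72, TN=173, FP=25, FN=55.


Accuracy = (TP+TN)/(TP+TN+FP+FN)
= (72+173)/(325)
= 245/325 = 75.38%

75.38%


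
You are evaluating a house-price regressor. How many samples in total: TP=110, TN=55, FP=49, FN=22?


Total = TP + TN + FP + FN
= 110 + 55 + 49 + 22
= 236
(Predicted positive: 159, predicted negative: 77)

236


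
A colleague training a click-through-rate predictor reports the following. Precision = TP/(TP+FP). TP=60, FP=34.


Precision = TP/(TP+FP)
= 60/(60+34)
= 60/94 = 63.83%

63.83%


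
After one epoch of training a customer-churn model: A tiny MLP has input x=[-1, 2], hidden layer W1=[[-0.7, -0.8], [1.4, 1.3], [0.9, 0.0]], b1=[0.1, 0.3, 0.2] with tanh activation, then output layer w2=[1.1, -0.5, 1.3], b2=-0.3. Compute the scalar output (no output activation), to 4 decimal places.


z1[0] = (-0.7)·(-1) + (-0.8)·(2) + 0.1 = -0.8
z1[1] = (1.4)·(-1) + (1.3)·(2) + 0.3 = 1.5
z1[2] = (0.9)·(-1) + (0.0)·(2) + 0.2 = -0.7
h = tanh(z1) = [-0.664, 0.9051, -0.6044]
output = (1.1)·(-0.664) + (-0.5)·(0.9051) + (1.3)·(-0.6044) - 0.3 = -2.2687

-2.2687


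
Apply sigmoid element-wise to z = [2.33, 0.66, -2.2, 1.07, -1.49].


σ(2.33) = 1/(1+e^-2.33) = 0.9113
σ(0.66) = 1/(1+e^-0.66) = 0.6593
σ(-2.2) = 1/(1+e^2.2) = 0.0998
σ(1.07) = 1/(1+e^-1.07) = 0.7446
σ(-1.49) = 1/(1+e^1.49) = 0.1839
result = [0.9113, 0.6593, 0.0998, 0.7446, 0.1839]

[0.9113, 0.6593, 0.0998, 0.7446, 0.1839]


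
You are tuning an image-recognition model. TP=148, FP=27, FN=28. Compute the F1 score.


Precision = 148/175 = 0.8457
Recall = 148/176 = 0.8409
F1 = 2·P·R/(P+R) = 2·TP/(2·TP+FP+FN) = 296/(296+27+28) = 296/351 = 0.8433

0.8433


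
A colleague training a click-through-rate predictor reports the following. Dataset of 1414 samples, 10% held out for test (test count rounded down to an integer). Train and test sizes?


Test = ⌊1414·10/100⌋ = 141
Train = 1414 - 141 = 1273

Train: 1273, Test: 141


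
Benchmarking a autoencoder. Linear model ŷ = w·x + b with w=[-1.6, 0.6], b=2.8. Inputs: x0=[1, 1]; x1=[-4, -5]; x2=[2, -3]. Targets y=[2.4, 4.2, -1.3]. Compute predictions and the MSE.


ŷ0 = (-1.6)·(1) + (0.6)·(1) + 2.8 = 1.8
ŷ1 = (-1.6)·(-4) + (0.6)·(-5) + 2.8 = 6.2
ŷ2 = (-1.6)·(2) + (0.6)·(-3) + 2.8 = -2.2
errors² = [0.36, 4.0, 0.81]
MSE = 5.1700/3 = 1.7233

1.7233


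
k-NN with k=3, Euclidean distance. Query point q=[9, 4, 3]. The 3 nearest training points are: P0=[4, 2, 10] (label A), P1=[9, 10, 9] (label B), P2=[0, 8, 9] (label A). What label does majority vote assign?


d(q,P0) = 8.8318  (label A)
d(q,P1) = 8.4853  (label B)
d(q,P2) = 11.5326  (label A)
Votes: A=2, B=1
Majority → A

A


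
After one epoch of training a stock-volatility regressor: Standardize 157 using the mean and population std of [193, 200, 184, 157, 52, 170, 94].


μ = 150, σ = 51.6776
z = (157 - 150)/51.6776 = 0.1355

0.1355


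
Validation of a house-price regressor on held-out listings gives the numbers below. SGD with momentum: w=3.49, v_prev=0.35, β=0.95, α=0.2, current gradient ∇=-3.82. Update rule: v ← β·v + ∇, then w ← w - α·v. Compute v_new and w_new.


v_new = 0.95·0.35 - 3.82 = 0.3325 - 3.82 = -3.4875
w_new = 3.49 - 0.2·-3.4875 = 3.49 + 0.6975 = 4.1875

v_new=-3.4875, w_new=4.1875


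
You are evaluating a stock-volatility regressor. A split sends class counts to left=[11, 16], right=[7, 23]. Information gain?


Parent = [18, 39], H_parent = 0.8997
H_left = 0.9751 (n=27), H_right = 0.7838 (n=30)
H_children = (27/57)·0.9751 + (30/57)·0.7838 = 0.8744
IG = 0.8997 - 0.8744 = 0.0253

0.0253


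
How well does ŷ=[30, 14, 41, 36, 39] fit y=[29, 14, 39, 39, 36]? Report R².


ȳ = 31.4
SS_res = Σ(y-ŷ)² = 23
SS_tot = Σ(y-ȳ)² = 445.2
R² = 1 - SS_res/SS_tot = 1 - 0.0517 = 0.9483

0.9483


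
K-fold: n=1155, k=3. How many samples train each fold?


Fold size = 1155/3 = 385
Training per fold = 1155 - 385 = 770

770


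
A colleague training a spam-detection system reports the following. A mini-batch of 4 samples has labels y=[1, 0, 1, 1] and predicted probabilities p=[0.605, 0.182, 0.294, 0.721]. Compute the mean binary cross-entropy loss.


L[0] = -ln(0.605) = 0.5025
L[1] = -ln(1-0.182) = -ln(0.818) = 0.2009
L[2] = -ln(0.294) = 1.2242
L[3] = -ln(0.721) = 0.3271
mean = (0.5025 + 0.2009 + 1.2242 + 0.3271)/4 = 0.5637

0.5637


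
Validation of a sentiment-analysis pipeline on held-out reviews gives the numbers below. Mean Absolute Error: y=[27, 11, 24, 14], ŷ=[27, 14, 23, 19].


Absolute errors: |27-27|=0, |11-14|=3, |24-23|=1, |14-19|=5
Sum = 9
MAE = 9/4 = 9/4

9/4


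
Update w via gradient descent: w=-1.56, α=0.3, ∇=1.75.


w_new = w - α·∇
= -1.56 - 0.3·1.75
= -1.56 - 0.525
= -2.085

-2.085


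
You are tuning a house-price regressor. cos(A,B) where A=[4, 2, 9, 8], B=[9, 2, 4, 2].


A·B = 4·9 + 2·2 + 9·4 + 8·2 = 92
‖A‖ = √165 = 12.8452, ‖B‖ = √105 = 10.247
cos = 92/(√165·√105) = 92/√17325 = 0.699

0.699


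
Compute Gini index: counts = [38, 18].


Probabilities: [38/56, 18/56] ≈ [0.6786, 0.3214]
Σpᵢ² = (1444 + 324)/56² = 1768/3136
Gini = 1 - Σpᵢ² = 1 - 1768/3136 = 0.4362

0.4362


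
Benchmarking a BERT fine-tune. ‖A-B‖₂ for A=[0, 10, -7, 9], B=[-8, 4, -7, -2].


d = √((0+ 8)² + (10-4)² + (-7+ 7)² + (9+ 2)²)
  = √(64 + 36 + 0 + 121)
  = √221 = 14.8661

14.8661


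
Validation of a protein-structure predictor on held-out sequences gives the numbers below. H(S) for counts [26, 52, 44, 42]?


Probabilities: [26/164, 52/164, 44/164, 42/164] ≈ [0.1585, 0.3171, 0.2683, 0.2561]
H = -((26/164)·log₂(26/164) + (52/164)·log₂(52/164) + (44/164)·log₂(44/164) + (42/164)·log₂(42/164))
  = 1.9592 bits

1.9592 bits


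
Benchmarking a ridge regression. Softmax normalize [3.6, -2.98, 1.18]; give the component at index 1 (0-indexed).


Exponentials: e^3.6=36.5982, e^-2.98=0.0508, e^1.18=3.2544
Sum = 39.9034
Softmax = [0.9172, 0.0013, 0.0816]
p[1] = 0.0508/39.9034 = 0.0013

0.0013


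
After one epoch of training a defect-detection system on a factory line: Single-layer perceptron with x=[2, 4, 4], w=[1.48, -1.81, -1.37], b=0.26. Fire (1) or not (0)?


z = (2)·(1.48) + (4)·(-1.81) + (4)·(-1.37) + 0.26
  = -9.5
step(z) = 0 (z<0)

0


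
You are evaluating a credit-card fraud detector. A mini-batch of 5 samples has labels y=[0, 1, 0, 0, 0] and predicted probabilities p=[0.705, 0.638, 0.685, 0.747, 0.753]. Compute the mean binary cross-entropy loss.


L[0] = -ln(1-0.705) = -ln(0.295) = 1.2208
L[1] = -ln(0.638) = 0.4494
L[2] = -ln(1-0.685) = -ln(0.315) = 1.1552
L[3] = -ln(1-0.747) = -ln(0.253) = 1.3744
L[4] = -ln(1-0.753) = -ln(0.247) = 1.3984
mean = (1.2208 + 0.4494 + 1.1552 + 1.3744 + 1.3984)/5 = 1.1196

1.1196


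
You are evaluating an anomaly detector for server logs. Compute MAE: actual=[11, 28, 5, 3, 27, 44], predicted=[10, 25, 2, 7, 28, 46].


Absolute errors: |11-10|=1, |28-25|=3, |5-2|=3, |3-7|=4, |27-28|=1, |44-46|=2
Sum = 14
MAE = 14/6 = 7/3

7/3


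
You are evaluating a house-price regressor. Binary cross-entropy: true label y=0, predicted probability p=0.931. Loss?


BCE = -[y·ln(p) + (1-y)·ln(1-p)]
= -0 - 1·ln(1-0.931)
= -ln(0.069) = 2.6736

2.6736


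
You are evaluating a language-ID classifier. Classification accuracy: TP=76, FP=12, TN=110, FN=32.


Accuracy = (TP+TN)/(TP+TN+FP+FN)
= (76+110)/(230)
= 186/230 = 80.87%

80.87%


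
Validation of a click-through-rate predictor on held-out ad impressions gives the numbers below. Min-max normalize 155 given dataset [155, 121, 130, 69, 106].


min=69, max=155
(155-69)/(155-69) = 86/86 = 1.0

1.0


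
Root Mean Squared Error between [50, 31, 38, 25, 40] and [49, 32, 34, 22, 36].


MSE = 43/5 = 8.6
RMSE = √(43/5) = 2.9326

2.9326


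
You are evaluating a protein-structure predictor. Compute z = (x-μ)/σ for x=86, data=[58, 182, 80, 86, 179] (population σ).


μ = 117, σ = 52.6878
z = (86 - 117)/52.6878 = -0.5884

-0.5884


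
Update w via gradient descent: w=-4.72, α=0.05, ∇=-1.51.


w_new = w - α·∇
= -4.72 - 0.05·-1.51
= -4.72 + 0.0755
= -4.6445

-4.6445


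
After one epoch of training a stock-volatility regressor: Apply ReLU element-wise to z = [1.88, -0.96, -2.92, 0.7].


ReLU(1.88) = max(0, 1.88) = 1.88
ReLU(-0.96) = max(0, -0.96) = 0.0
ReLU(-2.92) = max(0, -2.92) = 0.0
ReLU(0.7) = max(0, 0.7) = 0.7
result = [1.88, 0.0, 0.0, 0.7]

[1.88, 0.0, 0.0, 0.7]


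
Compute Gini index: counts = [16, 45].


Probabilities: [16/61, 45/61] ≈ [0.2623, 0.7377]
Σpᵢ² = (256 + 2025)/61² = 2281/3721
Gini = 1 - Σpᵢ² = 1 - 2281/3721 = 0.387

0.387


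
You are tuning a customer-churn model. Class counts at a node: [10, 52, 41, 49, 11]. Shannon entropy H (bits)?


Probabilities: [10/163, 52/163, 41/163, 49/163, 11/163] ≈ [0.0613, 0.319, 0.2515, 0.3006, 0.0675]
H = -((10/163)·log₂(10/163) + (52/163)·log₂(52/163) + (41/163)·log₂(41/163) + (49/163)·log₂(49/163) + (11/163)·log₂(11/163))
  = 2.0575 bits

2.0575 bits


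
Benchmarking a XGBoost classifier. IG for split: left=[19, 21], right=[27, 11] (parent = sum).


Parent = [46, 32], H_parent = 0.9766
H_left = 0.9982 (n=40), H_right = 0.868 (n=38)
H_children = (40/78)·0.9982 + (38/78)·0.868 = 0.9348
IG = 0.9766 - 0.9348 = 0.0418

0.0418


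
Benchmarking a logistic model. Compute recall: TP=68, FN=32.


Recall = TP/(TP+FN)
= 68/(68+32)
= 68/100 = 68.0%

68.0%


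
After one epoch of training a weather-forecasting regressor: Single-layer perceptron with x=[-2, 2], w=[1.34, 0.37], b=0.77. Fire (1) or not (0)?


z = (-2)·(1.34) + (2)·(0.37) + 0.77
  = -1.17
step(z) = 0 (z<0)

0


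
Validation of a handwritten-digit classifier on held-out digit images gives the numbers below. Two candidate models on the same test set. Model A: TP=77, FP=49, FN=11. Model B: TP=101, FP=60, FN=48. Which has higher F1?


Model A: P=77/126=0.6111, R=77/88=0.875, F1=2PR/(P+R)=2TP/(2TP+FP+FN)=154/214=0.7196
Model B: P=101/161=0.6273, R=101/149=0.6779, F1=2PR/(P+R)=2TP/(2TP+FP+FN)=202/310=0.6516
0.7196 > 0.6516 → Model A

Model A


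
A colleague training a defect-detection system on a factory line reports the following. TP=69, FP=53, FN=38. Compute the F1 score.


Precision = 69/122 = 0.5656
Recall = 69/107 = 0.6449
F1 = 2·P·R/(P+R) = 2·TP/(2·TP+FP+FN) = 138/(138+53+38) = 138/229 = 0.6026

0.6026


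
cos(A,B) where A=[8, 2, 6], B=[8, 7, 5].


A·B = 8·8 + 2·7 + 6·5 = 108
‖A‖ = √104 = 10.198, ‖B‖ = √138 = 11.7473
cos = 108/(√104·√138) = 108/√14352 = 0.9015

0.9015


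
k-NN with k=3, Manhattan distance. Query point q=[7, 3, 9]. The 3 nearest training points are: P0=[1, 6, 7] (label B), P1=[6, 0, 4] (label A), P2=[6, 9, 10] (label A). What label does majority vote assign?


d(q,P0) = 11  (label B)
d(q,P1) = 9  (label A)
d(q,P2) = 8  (label A)
Votes: A=2, B=1
Majority → A

A


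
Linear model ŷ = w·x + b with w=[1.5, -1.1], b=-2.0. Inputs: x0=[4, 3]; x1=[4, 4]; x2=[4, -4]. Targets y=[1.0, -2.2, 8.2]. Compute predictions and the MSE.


ŷ0 = (1.5)·(4) + (-1.1)·(3) - 2.0 = 0.7
ŷ1 = (1.5)·(4) + (-1.1)·(4) - 2.0 = -0.4
ŷ2 = (1.5)·(4) + (-1.1)·(-4) - 2.0 = 8.4
errors² = [0.09, 3.24, 0.04]
MSE = 3.3700/3 = 1.1233

1.1233


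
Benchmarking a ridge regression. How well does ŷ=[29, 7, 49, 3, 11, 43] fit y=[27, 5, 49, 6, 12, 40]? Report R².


ȳ = 23.1667
SS_res = Σ(y-ŷ)² = 27
SS_tot = Σ(y-ȳ)² = 1714.83
R² = 1 - SS_res/SS_tot = 1 - 0.0157 = 0.9843

0.9843


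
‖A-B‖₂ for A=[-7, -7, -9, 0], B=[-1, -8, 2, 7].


d = √((-7+ 1)² + (-7+ 8)² + (-9-2)² + (0-7)²)
  = √(36 + 1 + 121 + 49)
  = √207 = 14.3875

14.3875


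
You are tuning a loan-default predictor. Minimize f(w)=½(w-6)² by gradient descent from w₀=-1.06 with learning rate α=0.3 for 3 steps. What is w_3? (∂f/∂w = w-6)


step 1: grad = -1.06-6 = -7.06; w = -1.06 - 0.3·(-7.06) = 1.058
step 2: grad = 1.058-6 = -4.942; w = 1.058 - 0.3·(-4.942) = 2.5406
step 3: grad = 2.5406-6 = -3.4594; w = 2.5406 - 0.3·(-3.4594) = 3.57842

3.57842


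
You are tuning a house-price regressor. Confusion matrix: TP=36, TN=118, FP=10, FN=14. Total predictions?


Total = TP + TN + FP + FN
= 36 + 118 + 10 + 14
= 178
(Predicted positive: 46, predicted negative: 132)

178


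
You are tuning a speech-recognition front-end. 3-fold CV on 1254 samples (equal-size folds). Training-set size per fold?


Fold size = 1254/3 = 418
Training per fold = 1254 - 418 = 836

836


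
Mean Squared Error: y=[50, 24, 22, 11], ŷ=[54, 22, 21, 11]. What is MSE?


Squared errors: (50-54)²=16, (24-22)²=4, (22-21)²=1, (11-11)²=0
Sum = 21
MSE = 21/4 = 21/4

21/4


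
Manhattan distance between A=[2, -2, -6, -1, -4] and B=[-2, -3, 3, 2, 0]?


d = |2+ 2| + |-2+ 3| + |-6-3| + |-1-2| + |-4-0|
  = 4 + 1 + 9 + 3 + 4
  = 21

21


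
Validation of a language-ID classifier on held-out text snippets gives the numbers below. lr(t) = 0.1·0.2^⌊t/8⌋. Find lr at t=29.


n_drops = ⌊29/8⌋ = 3
lr = 0.1·0.2^3 = 0.1·0.008 = 0.0008

0.0008


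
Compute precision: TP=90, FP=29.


Precision = TP/(TP+FP)
= 90/(90+29)
= 90/119 = 75.63%

75.63%


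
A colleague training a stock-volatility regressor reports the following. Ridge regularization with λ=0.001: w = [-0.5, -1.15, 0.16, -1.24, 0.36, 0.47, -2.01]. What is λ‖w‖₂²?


‖w‖₂² = (-0.5)² + (-1.15)² + (0.16)² + (-1.24)² + (0.36)² + (0.47)² + (-2.01)²
     = 0.25 + 1.3225 + 0.0256 + 1.5376 + 0.1296 + 0.2209 + 4.0401
     = 7.5263
λ·‖w‖₂² = 0.001·7.5263 = 0.007526

0.007526


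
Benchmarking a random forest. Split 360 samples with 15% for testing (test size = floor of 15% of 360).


Test = ⌊360·15/100⌋ = 54
Train = 360 - 54 = 306

Train: 306, Test: 54


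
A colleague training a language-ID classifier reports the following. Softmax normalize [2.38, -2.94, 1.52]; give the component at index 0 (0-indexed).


Exponentials: e^2.38=10.8049, e^-2.94=0.0529, e^1.52=4.5722
Sum = 15.43
Softmax = [0.7003, 0.0034, 0.2963]
p[0] = 10.8049/15.43 = 0.7003

0.7003


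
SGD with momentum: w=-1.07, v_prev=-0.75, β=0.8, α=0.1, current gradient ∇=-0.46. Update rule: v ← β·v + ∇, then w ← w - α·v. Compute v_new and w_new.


v_new = 0.8·-0.75 - 0.46 = -0.6 - 0.46 = -1.06
w_new = -1.07 - 0.1·-1.06 = -1.07 + 0.106 = -0.964

v_new=-1.06, w_new=-0.964


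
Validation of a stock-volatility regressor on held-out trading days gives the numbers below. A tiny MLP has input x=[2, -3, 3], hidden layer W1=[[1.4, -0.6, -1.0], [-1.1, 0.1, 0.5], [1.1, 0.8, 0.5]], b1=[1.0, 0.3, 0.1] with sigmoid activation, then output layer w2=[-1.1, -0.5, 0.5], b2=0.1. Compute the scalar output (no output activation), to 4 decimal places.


z1[0] = (1.4)·(2) + (-0.6)·(-3) + (-1.0)·(3) + 1.0 = 2.6
z1[1] = (-1.1)·(2) + (0.1)·(-3) + (0.5)·(3) + 0.3 = -0.7
z1[2] = (1.1)·(2) + (0.8)·(-3) + (0.5)·(3) + 0.1 = 1.4
h = sigmoid(z1) = [0.9309, 0.3318, 0.8022]
output = (-1.1)·(0.9309) + (-0.5)·(0.3318) + (0.5)·(0.8022) + 0.1 = -0.6888

-0.6888


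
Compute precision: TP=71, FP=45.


Precision = TP/(TP+FP)
= 71/(71+45)
= 71/116 = 61.21%

61.21%


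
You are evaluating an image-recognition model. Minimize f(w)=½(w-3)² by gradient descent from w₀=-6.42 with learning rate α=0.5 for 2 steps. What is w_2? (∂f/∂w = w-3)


step 1: grad = -6.42-3 = -9.42; w = -6.42 - 0.5·(-9.42) = -1.71
step 2: grad = -1.71-3 = -4.71; w = -1.71 - 0.5·(-4.71) = 0.645

0.645


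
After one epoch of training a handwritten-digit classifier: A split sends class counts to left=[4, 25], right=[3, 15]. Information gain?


Parent = [7, 40], H_parent = 0.6072
H_left = 0.5788 (n=29), H_right = 0.65 (n=18)
H_children = (29/47)·0.5788 + (18/47)·0.65 = 0.6061
IG = 0.6072 - 0.6061 = 0.0011

0.0011


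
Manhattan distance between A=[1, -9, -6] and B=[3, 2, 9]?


d = |1-3| + |-9-2| + |-6-9|
  = 2 + 11 + 15
  = 28

28


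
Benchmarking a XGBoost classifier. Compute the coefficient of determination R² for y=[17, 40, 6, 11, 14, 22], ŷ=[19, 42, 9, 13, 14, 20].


ȳ = 18.3333
SS_res = Σ(y-ŷ)² = 25
SS_tot = Σ(y-ȳ)² = 709.33
R² = 1 - SS_res/SS_tot = 1 - 0.0352 = 0.9648

0.9648


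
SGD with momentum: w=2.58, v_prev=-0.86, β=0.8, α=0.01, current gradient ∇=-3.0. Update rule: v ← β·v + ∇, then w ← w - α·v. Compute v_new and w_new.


v_new = 0.8·-0.86 - 3.0 = -0.688 - 3.0 = -3.688
w_new = 2.58 - 0.01·-3.688 = 2.58 + 0.03688 = 2.61688

v_new=-3.688, w_new=2.61688


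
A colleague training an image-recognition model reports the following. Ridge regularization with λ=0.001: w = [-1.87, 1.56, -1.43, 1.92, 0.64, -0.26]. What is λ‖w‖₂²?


‖w‖₂² = (-1.87)² + (1.56)² + (-1.43)² + (1.92)² + (0.64)² + (-0.26)²
     = 3.4969 + 2.4336 + 2.0449 + 3.6864 + 0.4096 + 0.0676
     = 12.139
λ·‖w‖₂² = 0.001·12.139 = 0.012139

0.012139


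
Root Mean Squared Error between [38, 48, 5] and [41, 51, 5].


MSE = 18/3 = 6
RMSE = √(18/3) = 2.4495

2.4495


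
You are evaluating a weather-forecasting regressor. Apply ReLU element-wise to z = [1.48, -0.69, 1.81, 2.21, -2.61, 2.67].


ReLU(1.48) = max(0, 1.48) = 1.48
ReLU(-0.69) = max(0, -0.69) = 0.0
ReLU(1.81) = max(0, 1.81) = 1.81
ReLU(2.21) = max(0, 2.21) = 2.21
ReLU(-2.61) = max(0, -2.61) = 0.0
ReLU(2.67) = max(0, 2.67) = 2.67
result = [1.48, 0.0, 1.81, 2.21, 0.0, 2.67]

[1.48, 0.0, 1.81, 2.21, 0.0, 2.67]


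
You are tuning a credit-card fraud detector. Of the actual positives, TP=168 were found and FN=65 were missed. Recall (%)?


Recall = TP/(TP+FN)
= 168/(168+65)
= 168/233 = 72.1%

72.1%


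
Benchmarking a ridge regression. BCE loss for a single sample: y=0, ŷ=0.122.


BCE = -[y·ln(p) + (1-y)·ln(1-p)]
= -0 - 1·ln(1-0.122)
= -ln(0.878) = 0.1301

0.1301


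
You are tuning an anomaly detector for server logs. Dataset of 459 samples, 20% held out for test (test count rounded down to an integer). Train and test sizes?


Test = ⌊459·20/100⌋ = 91
Train = 459 - 91 = 368

Train: 368, Test: 91


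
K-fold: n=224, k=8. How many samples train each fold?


Fold size = 224/8 = 28
Training per fold = 224 - 28 = 196

196


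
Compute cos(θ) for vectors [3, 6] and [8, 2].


A·B = 3·8 + 6·2 = 36
‖A‖ = √45 = 6.7082, ‖B‖ = √68 = 8.2462
cos = 36/(√45·√68) = 36/√3060 = 0.6508

0.6508


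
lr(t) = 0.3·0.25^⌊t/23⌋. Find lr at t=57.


n_drops = ⌊57/23⌋ = 2
lr = 0.3·0.25^2 = 0.3·0.0625 = 0.01875

0.01875


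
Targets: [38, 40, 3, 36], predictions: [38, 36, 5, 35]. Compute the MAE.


Absolute errors: |38-38|=0, |40-36|=4, |3-5|=2, |36-35|=1
Sum = 7
MAE = 7/4 = 7/4

7/4


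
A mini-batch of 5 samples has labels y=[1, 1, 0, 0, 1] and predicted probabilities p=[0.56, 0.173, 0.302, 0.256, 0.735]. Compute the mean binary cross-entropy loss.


L[0] = -ln(0.56) = 0.5798
L[1] = -ln(0.173) = 1.7545
L[2] = -ln(1-0.302) = -ln(0.698) = 0.3595
L[3] = -ln(1-0.256) = -ln(0.744) = 0.2957
L[4] = -ln(0.735) = 0.3079
mean = (0.5798 + 1.7545 + 0.3595 + 0.2957 + 0.3079)/5 = 0.6595

0.6595


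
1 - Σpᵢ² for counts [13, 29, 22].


Probabilities: [13/64, 29/64, 22/64] ≈ [0.2031, 0.4531, 0.3438]
Σpᵢ² = (169 + 841 + 484)/64² = 1494/4096
Gini = 1 - Σpᵢ² = 1 - 1494/4096 = 0.6353

0.6353


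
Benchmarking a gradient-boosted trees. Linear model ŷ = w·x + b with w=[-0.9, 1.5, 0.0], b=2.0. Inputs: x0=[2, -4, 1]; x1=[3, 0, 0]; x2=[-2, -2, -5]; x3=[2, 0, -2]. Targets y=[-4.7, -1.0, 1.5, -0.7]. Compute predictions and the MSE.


ŷ0 = (-0.9)·(2) + (1.5)·(-4) + (0.0)·(1) + 2.0 = -5.8
ŷ1 = (-0.9)·(3) + (1.5)·(0) + (0.0)·(0) + 2.0 = -0.7
ŷ2 = (-0.9)·(-2) + (1.5)·(-2) + (0.0)·(-5) + 2.0 = 0.8
ŷ3 = (-0.9)·(2) + (1.5)·(0) + (0.0)·(-2) + 2.0 = 0.2
errors² = [1.21, 0.09, 0.49, 0.81]
MSE = 2.6000/4 = 0.65

0.65


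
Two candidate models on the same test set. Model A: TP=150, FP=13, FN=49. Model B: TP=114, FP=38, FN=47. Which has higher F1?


Model A: P=150/163=0.9202, R=150/199=0.7538, F1=2PR/(P+R)=2TP/(2TP+FP+FN)=300/362=0.8287
Model B: P=114/152=0.75, R=114/161=0.7081, F1=2PR/(P+R)=2TP/(2TP+FP+FN)=228/313=0.7284
0.8287 > 0.7284 → Model A

Model A


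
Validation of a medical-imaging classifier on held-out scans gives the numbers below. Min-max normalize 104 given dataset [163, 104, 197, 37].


min=37, max=197
(104-37)/(197-37) = 67/160 = 0.4188

0.4188


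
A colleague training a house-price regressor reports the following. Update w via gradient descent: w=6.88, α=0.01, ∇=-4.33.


w_new = w - α·∇
= 6.88 - 0.01·-4.33
= 6.88 + 0.0433
= 6.9233

6.9233


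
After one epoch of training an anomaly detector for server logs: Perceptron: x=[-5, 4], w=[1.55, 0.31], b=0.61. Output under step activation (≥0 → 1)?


z = (-5)·(1.55) + (4)·(0.31) + 0.61
  = -5.9
step(z) = 0 (z<0)

0


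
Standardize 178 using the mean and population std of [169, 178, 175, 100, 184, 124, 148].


μ = 154, σ = 29.2624
z = (178 - 154)/29.2624 = 0.8202

0.8202


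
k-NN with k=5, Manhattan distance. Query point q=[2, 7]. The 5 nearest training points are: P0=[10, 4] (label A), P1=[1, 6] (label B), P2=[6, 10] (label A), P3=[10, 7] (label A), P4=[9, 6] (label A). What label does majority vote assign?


d(q,P0) = 11  (label A)
d(q,P1) = 2  (label B)
d(q,P2) = 7  (label A)
d(q,P3) = 8  (label A)
d(q,P4) = 8  (label A)
Votes: A=4, B=1
Majority → A

A


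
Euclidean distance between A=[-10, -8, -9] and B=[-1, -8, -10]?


d = √((-10+ 1)² + (-8+ 8)² + (-9+ 10)²)
  = √(81 + 0 + 1)
  = √82 = 9.0554

9.0554


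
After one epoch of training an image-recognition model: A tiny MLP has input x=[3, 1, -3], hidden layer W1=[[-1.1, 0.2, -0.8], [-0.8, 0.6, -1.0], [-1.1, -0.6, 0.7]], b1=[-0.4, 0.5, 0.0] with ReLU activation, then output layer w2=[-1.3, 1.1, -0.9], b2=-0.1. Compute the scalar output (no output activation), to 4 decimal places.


z1[0] = (-1.1)·(3) + (0.2)·(1) + (-0.8)·(-3) - 0.4 = -1.1
z1[1] = (-0.8)·(3) + (0.6)·(1) + (-1.0)·(-3) + 0.5 = 1.7
z1[2] = (-1.1)·(3) + (-0.6)·(1) + (0.7)·(-3) + 0.0 = -6.0
h = ReLU(z1) = [0.0, 1.7, 0.0]
output = (-1.3)·(0.0) + (1.1)·(1.7) + (-0.9)·(0.0) - 0.1 = 1.77

1.77


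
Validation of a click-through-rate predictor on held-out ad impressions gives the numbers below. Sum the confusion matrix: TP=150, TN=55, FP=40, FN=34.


Total = TP + TN + FP + FN
= 150 + 55 + 40 + 34
= 279
(Predicted positive: 190, predicted negative: 89)

279


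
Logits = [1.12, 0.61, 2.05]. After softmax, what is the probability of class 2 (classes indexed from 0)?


Exponentials: e^1.12=3.0649, e^0.61=1.8404, e^2.05=7.7679
Sum = 12.6732
Softmax = [0.2418, 0.1452, 0.6129]
p[2] = 7.7679/12.6732 = 0.6129

0.6129


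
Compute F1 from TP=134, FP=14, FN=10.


Precision = 134/148 = 0.9054
Recall = 134/144 = 0.9306
F1 = 2·P·R/(P+R) = 2·TP/(2·TP+FP+FN) = 268/(268+14+10) = 268/292 = 0.9178

0.9178


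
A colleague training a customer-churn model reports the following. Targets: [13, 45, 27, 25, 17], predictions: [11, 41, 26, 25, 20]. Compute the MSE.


Squared errors: (13-11)²=4, (45-41)²=16, (27-26)²=1, (25-25)²=0, (17-20)²=9
Sum = 30
MSE = 30/5 = 6

6


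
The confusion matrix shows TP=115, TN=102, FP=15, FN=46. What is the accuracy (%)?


Accuracy = (TP+TN)/(TP+TN+FP+FN)
= (115+102)/(278)
= 217/278 = 78.06%

78.06%


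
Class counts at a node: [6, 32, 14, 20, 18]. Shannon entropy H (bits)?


Probabilities: [6/90, 32/90, 14/90, 20/90, 18/90] ≈ [0.0667, 0.3556, 0.1556, 0.2222, 0.2]
H = -((6/90)·log₂(6/90) + (32/90)·log₂(32/90) + (14/90)·log₂(14/90) + (20/90)·log₂(20/90) + (18/90)·log₂(18/90))
  = 2.1551 bits

2.1551 bits


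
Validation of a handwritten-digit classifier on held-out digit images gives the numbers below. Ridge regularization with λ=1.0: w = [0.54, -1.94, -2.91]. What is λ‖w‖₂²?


‖w‖₂² = (0.54)² + (-1.94)² + (-2.91)²
     = 0.2916 + 3.7636 + 8.4681
     = 12.5233
λ·‖w‖₂² = 1.0·12.5233 = 12.5233

12.5233


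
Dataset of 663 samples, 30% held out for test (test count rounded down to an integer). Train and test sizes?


Test = ⌊663·30/100⌋ = 198
Train = 663 - 198 = 465

Train: 465, Test: 198


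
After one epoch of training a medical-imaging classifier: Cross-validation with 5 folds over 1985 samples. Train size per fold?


Fold size = 1985/5 = 397
Training per fold = 1985 - 397 = 1588

1588


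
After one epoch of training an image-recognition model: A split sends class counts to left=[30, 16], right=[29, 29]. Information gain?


Parent = [59, 45], H_parent = 0.9869
H_left = 0.9321 (n=46), H_right = 1 (n=58)
H_children = (46/104)·0.9321 + (58/104)·1 = 0.97
IG = 0.9869 - 0.97 = 0.0169

0.0169


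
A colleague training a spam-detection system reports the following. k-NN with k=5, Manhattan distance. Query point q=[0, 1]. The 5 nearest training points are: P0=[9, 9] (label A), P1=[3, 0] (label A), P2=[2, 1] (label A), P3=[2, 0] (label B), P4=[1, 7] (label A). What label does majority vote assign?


d(q,P0) = 17  (label A)
d(q,P1) = 4  (label A)
d(q,P2) = 2  (label A)
d(q,P3) = 3  (label B)
d(q,P4) = 7  (label A)
Votes: A=4, B=1
Majority → A

A


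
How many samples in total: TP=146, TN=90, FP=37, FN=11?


Total = TP + TN + FP + FN
= 146 + 90 + 37 + 11
= 284
(Predicted positive: 183, predicted negative: 101)

284


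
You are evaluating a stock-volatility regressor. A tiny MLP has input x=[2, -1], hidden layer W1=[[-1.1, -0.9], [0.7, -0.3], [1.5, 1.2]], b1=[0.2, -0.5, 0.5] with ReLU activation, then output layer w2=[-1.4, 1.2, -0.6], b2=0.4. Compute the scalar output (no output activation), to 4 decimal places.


z1[0] = (-1.1)·(2) + (-0.9)·(-1) + 0.2 = -1.1
z1[1] = (0.7)·(2) + (-0.3)·(-1) - 0.5 = 1.2
z1[2] = (1.5)·(2) + (1.2)·(-1) + 0.5 = 2.3
h = ReLU(z1) = [0.0, 1.2, 2.3]
output = (-1.4)·(0.0) + (1.2)·(1.2) + (-0.6)·(2.3) + 0.4 = 0.46

0.46


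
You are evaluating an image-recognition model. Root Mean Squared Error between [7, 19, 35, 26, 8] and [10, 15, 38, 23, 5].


MSE = 52/5 = 10.4
RMSE = √(52/5) = 3.2249

3.2249


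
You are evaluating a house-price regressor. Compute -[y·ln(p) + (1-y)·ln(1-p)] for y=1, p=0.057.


BCE = -[y·ln(p) + (1-y)·ln(1-p)]
= -1·ln(0.057) - 0
= -ln(0.057) = 2.8647

2.8647


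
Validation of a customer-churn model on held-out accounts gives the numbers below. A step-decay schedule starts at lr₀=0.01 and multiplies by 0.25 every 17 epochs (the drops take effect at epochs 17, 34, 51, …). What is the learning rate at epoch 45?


n_drops = ⌊45/17⌋ = 2
lr = 0.01·0.25^2 = 0.01·0.0625 = 0.000625

0.000625


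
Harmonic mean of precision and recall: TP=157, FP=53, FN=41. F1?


Precision = 157/210 = 0.7476
Recall = 157/198 = 0.7929
F1 = 2·P·R/(P+R) = 2·TP/(2·TP+FP+FN) = 314/(314+53+41) = 314/408 = 0.7696

0.7696


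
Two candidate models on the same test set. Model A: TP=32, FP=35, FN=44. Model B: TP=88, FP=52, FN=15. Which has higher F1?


Model A: P=32/67=0.4776, R=32/76=0.4211, F1=2PR/(P+R)=2TP/(2TP+FP+FN)=64/143=0.4476
Model B: P=88/140=0.6286, R=88/103=0.8544, F1=2PR/(P+R)=2TP/(2TP+FP+FN)=176/243=0.7243
0.4476 < 0.7243 → Model B

Model B


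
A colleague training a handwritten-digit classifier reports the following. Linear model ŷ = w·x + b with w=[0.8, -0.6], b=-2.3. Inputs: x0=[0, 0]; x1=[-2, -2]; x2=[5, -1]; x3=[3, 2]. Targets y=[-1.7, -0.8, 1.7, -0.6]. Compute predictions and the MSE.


ŷ0 = (0.8)·(0) + (-0.6)·(0) - 2.3 = -2.3
ŷ1 = (0.8)·(-2) + (-0.6)·(-2) - 2.3 = -2.7
ŷ2 = (0.8)·(5) + (-0.6)·(-1) - 2.3 = 2.3
ŷ3 = (0.8)·(3) + (-0.6)·(2) - 2.3 = -1.1
errors² = [0.36, 3.61, 0.36, 0.25]
MSE = 4.5800/4 = 1.145

1.145


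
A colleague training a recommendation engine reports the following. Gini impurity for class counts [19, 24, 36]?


Probabilities: [19/79, 24/79, 36/79] ≈ [0.2405, 0.3038, 0.4557]
Σpᵢ² = (361 + 576 + 1296)/79² = 2233/6241
Gini = 1 - Σpᵢ² = 1 - 2233/6241 = 0.6422

0.6422


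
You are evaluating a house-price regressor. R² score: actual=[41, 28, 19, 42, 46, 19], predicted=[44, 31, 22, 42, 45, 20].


ȳ = 32.5
SS_res = Σ(y-ŷ)² = 29
SS_tot = Σ(y-ȳ)² = 729.5
R² = 1 - SS_res/SS_tot = 1 - 0.0398 = 0.9602

0.9602


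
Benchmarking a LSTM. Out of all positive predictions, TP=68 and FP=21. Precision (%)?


Precision = TP/(TP+FP)
= 68/(68+21)
= 68/89 = 76.4%

76.4%


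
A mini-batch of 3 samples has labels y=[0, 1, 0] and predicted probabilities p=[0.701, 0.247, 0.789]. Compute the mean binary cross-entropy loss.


L[0] = -ln(1-0.701) = -ln(0.299) = 1.2073
L[1] = -ln(0.247) = 1.3984
L[2] = -ln(1-0.789) = -ln(0.211) = 1.5559
mean = (1.2073 + 1.3984 + 1.5559)/3 = 1.3872

1.3872


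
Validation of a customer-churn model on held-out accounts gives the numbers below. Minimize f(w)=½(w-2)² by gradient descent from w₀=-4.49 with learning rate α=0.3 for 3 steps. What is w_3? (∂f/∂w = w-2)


step 1: grad = -4.49-2 = -6.49; w = -4.49 - 0.3·(-6.49) = -2.543
step 2: grad = -2.543-2 = -4.543; w = -2.543 - 0.3·(-4.543) = -1.1801
step 3: grad = -1.1801-2 = -3.1801; w = -1.1801 - 0.3·(-3.1801) = -0.22607

-0.22607


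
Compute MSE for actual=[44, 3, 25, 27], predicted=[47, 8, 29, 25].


Squared errors: (44-47)²=9, (3-8)²=25, (25-29)²=16, (27-25)²=4
Sum = 54
MSE = 54/4 = 27/2

27/2


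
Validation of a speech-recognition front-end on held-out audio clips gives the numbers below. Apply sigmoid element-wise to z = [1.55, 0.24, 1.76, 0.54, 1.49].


σ(1.55) = 1/(1+e^-1.55) = 0.8249
σ(0.24) = 1/(1+e^-0.24) = 0.5597
σ(1.76) = 1/(1+e^-1.76) = 0.8532
σ(0.54) = 1/(1+e^-0.54) = 0.6318
σ(1.49) = 1/(1+e^-1.49) = 0.8161
result = [0.8249, 0.5597, 0.8532, 0.6318, 0.8161]

[0.8249, 0.5597, 0.8532, 0.6318, 0.8161]


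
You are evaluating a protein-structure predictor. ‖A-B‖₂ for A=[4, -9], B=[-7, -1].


d = √((4+ 7)² + (-9+ 1)²)
  = √(121 + 64)
  = √185 = 13.6015

13.6015


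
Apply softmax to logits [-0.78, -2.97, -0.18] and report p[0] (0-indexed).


Exponentials: e^-0.78=0.4584, e^-2.97=0.0513, e^-0.18=0.8353
Sum = 1.345
Softmax = [0.3408, 0.0381, 0.621]
p[0] = 0.4584/1.345 = 0.3408

0.3408


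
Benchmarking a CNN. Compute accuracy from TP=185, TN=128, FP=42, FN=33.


Accuracy = (TP+TN)/(TP+TN+FP+FN)
= (185+128)/(388)
= 313/388 = 80.67%

80.67%


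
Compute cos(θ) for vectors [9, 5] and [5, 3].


A·B = 9·5 + 5·3 = 60
‖A‖ = √106 = 10.2956, ‖B‖ = √34 = 5.831
cos = 60/(√106·√34) = 60/√3604 = 0.9994

0.9994


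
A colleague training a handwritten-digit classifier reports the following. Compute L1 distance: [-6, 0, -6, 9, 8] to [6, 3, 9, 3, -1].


d = |-6-6| + |0-3| + |-6-9| + |9-3| + |8+ 1|
  = 12 + 3 + 15 + 6 + 9
  = 45

45


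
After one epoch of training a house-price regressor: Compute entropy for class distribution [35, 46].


Probabilities: [35/81, 46/81] ≈ [0.4321, 0.5679]
H = -((35/81)·log₂(35/81) + (46/81)·log₂(46/81))
  = 0.9867 bits

0.9867 bits


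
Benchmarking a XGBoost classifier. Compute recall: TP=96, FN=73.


Recall = TP/(TP+FN)
= 96/(96+73)
= 96/169 = 56.8%

56.8%


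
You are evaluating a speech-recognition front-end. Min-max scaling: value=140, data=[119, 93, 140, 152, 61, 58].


min=58, max=152
(140-58)/(152-58) = 82/94 = 0.8723

0.8723


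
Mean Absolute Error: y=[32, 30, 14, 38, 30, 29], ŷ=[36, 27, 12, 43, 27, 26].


Absolute errors: |32-36|=4, |30-27|=3, |14-12|=2, |38-43|=5, |30-27|=3, |29-26|=3
Sum = 20
MAE = 20/6 = 10/3

10/3


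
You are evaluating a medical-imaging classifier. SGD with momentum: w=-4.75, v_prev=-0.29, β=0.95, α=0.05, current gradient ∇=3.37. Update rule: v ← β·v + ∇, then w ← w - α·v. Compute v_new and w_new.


v_new = 0.95·-0.29 + 3.37 = -0.2755 + 3.37 = 3.0945
w_new = -4.75 - 0.05·3.0945 = -4.75 - 0.154725 = -4.904725

v_new=3.0945, w_new=-4.904725


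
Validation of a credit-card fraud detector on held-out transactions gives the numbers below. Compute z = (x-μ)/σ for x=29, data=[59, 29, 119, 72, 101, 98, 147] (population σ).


μ = 89.2857, σ = 36.4053
z = (29 - 89.2857)/36.4053 = -1.656

-1.656


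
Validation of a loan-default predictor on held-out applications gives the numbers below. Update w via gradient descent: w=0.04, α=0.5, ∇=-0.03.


w_new = w - α·∇
= 0.04 - 0.5·-0.03
= 0.04 + 0.015
= 0.055

0.055


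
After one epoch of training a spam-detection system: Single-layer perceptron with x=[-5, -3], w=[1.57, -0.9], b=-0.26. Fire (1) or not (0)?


z = (-5)·(1.57) + (-3)·(-0.9) - 0.26
  = -5.41
step(z) = 0 (z<0)

0


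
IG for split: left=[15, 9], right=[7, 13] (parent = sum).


Parent = [22, 22], H_parent = 1
H_left = 0.9544 (n=24), H_right = 0.9341 (n=20)
H_children = (24/44)·0.9544 + (20/44)·0.9341 = 0.9452
IG = 1 - 0.9452 = 0.0548

0.0548


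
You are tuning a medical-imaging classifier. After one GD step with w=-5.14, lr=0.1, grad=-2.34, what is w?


w_new = w - α·∇
= -5.14 - 0.1·-2.34
= -5.14 + 0.234
= -4.906

-4.906


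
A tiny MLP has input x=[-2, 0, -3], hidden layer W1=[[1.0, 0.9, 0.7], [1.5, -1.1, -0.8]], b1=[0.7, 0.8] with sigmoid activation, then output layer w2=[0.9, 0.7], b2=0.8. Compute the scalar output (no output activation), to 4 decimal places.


z1[0] = (1.0)·(-2) + (0.9)·(0) + (0.7)·(-3) + 0.7 = -3.4
z1[1] = (1.5)·(-2) + (-1.1)·(0) + (-0.8)·(-3) + 0.8 = 0.2
h = sigmoid(z1) = [0.0323, 0.5498]
output = (0.9)·(0.0323) + (0.7)·(0.5498) + 0.8 = 1.2139

1.2139


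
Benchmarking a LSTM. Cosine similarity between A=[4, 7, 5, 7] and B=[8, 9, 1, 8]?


A·B = 4·8 + 7·9 + 5·1 + 7·8 = 156
‖A‖ = √139 = 11.7898, ‖B‖ = √210 = 14.4914
cos = 156/(√139·√210) = 156/√29190 = 0.9131

0.9131
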